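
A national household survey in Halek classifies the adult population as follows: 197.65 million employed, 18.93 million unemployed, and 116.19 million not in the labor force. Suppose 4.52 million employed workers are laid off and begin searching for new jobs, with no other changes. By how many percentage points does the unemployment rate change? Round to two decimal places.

Initially, labor force = 197.65 + 18.93 = 216.58 million, so u = 18.93/216.58 = 8.74%.
After the change, employed falls and unemployed rises by 4.52; labor force unchanged → E = 193.13, U = 23.45, labor force = 216.58 million.
New unemployment rate = 23.45 / 216.58 = 10.83%.
Change = 10.83% − 8.74% = +2.09 percentage points.

The unemployment rate changes by +2.09 percentage points.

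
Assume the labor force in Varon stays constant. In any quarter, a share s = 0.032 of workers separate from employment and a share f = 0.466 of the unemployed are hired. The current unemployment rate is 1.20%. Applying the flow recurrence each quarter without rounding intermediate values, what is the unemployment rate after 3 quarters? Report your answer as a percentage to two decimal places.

Unemployment rate after three quarters ≈ 5.76%.

With a fixed labor force, u_{t+1} = u_t + s·(1−u_t) − f·u_t = u_t·(1−s−f) + s.
Here 1−s−f = 0.502 and s = 0.032.
u_1 = 0.012000 × 0.502 + 0.032 = 0.038024.
u_2 = 0.038024 × 0.502 + 0.032 = 0.051088.
u_3 = 0.051088 × 0.502 + 0.032 = 0.057646.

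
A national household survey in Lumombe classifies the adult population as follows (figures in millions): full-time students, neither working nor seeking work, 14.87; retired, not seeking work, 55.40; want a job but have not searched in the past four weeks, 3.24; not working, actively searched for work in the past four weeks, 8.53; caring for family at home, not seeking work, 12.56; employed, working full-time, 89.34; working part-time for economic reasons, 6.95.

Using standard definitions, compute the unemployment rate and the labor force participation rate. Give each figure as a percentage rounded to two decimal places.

Unemployment rate ≈ 8.14%; labor force participation rate ≈ 54.91%.

Employed = 89.34 + 6.95 = 96.29 million (anyone who worked, including part-time for economic reasons, counts as employed).
Unemployed = 8.53 million.
Labor force = 96.29 + 8.53 = 104.82 million.
Not in labor force = 14.87 + 55.40 + 3.24 + 12.56 = 86.07 million (those not working and not actively searching are outside the labor force — including those who want a job but have given up searching).
Civilian working-age population = 104.82 + 86.07 = 190.89 million.
Unemployment rate = 8.53 / 104.82 = 8.14%.
Labor force participation rate = 104.82 / 190.89 = 54.91%.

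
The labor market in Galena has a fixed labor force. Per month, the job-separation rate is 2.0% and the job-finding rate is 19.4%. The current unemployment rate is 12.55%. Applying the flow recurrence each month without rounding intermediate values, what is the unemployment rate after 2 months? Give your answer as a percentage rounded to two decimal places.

Unemployment rate after two months ≈ 11.33%.

With a fixed labor force, u_{t+1} = u_t + s·(1−u_t) − f·u_t = u_t·(1−s−f) + s.
Here 1−s−f = 0.786 and s = 0.020.
u_1 = 0.125500 × 0.786 + 0.020 = 0.118643.
u_2 = 0.118643 × 0.786 + 0.020 = 0.113253.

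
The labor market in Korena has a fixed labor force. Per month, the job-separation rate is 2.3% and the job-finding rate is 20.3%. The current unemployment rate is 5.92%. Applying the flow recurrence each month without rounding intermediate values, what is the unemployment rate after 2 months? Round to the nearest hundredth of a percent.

Unemployment rate after two months ≈ 7.63%.

With a fixed labor force, u_{t+1} = u_t + s·(1−u_t) − f·u_t = u_t·(1−s−f) + s.
Here 1−s−f = 0.774 and s = 0.023.
u_1 = 0.059200 × 0.774 + 0.023 = 0.068821.
u_2 = 0.068821 × 0.774 + 0.023 = 0.076267.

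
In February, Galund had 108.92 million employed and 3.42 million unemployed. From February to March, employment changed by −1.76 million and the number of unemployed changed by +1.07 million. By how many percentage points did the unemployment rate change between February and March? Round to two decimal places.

The unemployment rate changed by +0.98 percentage points.

February: labor force = 108.92 + 3.42 = 112.34; u = 3.42/112.34 = 3.04%.
March: labor force = 107.16 + 4.49 = 111.65; u = 4.49/111.65 = 4.02%.
Change = 4.02% − 3.04% = +0.98 pp.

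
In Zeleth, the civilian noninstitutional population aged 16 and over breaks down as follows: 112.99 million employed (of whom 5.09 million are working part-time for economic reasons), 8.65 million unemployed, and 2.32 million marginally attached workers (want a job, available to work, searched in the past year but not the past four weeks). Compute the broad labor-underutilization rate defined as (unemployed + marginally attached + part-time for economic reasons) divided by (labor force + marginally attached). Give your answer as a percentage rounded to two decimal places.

Labor force = 112.99 + 8.65 = 121.64 million.
Numerator = 8.65 + 2.32 + 5.09 = 16.06 million.
Denominator = 121.64 + 2.32 = 123.96 million.
Broad rate = 16.06 / 123.96 = 12.96%.

Broad underutilization rate ≈ 12.96%.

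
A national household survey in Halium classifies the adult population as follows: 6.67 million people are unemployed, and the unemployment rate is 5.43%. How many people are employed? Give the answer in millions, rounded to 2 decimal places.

About 116.17 million are employed.

Labor force = U / u = 6.67 / 0.0543 ≈ 122.84 million.
Employed = labor force − unemployed = 122.84 − 6.67 = 116.17 million.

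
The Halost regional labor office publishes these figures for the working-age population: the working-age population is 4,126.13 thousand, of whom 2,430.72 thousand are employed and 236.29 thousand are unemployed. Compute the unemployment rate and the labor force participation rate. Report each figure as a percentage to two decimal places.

Labor force = employed + unemployed = 2,430.72 + 236.29 = 2,667.01 thousand.
Unemployment rate = 236.29 / 2,667.01 = 8.86%.
Labor force participation rate = 2,667.01 / 4,126.13 = 64.64%.

Unemployment rate ≈ 8.86%; labor force participation rate ≈ 64.64%.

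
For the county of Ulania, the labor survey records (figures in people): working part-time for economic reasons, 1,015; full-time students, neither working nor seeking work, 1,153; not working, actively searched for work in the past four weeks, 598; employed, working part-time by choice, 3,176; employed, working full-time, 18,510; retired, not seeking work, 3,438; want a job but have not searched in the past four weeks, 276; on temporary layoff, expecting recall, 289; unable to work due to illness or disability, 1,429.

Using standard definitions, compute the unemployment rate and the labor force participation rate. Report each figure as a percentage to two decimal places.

Employed = 1,015 + 3,176 + 18,510 = 22,701 (anyone who worked, including part-time for economic reasons, counts as employed).
Unemployed = 598 + 289 = 887 (jobless and actively searching, or on temporary layoff).
Labor force = 22,701 + 887 = 23,588.
Not in labor force = 1,153 + 3,438 + 276 + 1,429 = 6,296 (those not working and not actively searching are outside the labor force — including those who want a job but have given up searching).
Civilian working-age population = 23,588 + 6,296 = 29,884.
Unemployment rate = 887 / 23,588 = 3.76%.
Labor force participation rate = 23,588 / 29,884 = 78.93%.

Unemployment rate ≈ 3.76%; labor force participation rate ≈ 78.93%.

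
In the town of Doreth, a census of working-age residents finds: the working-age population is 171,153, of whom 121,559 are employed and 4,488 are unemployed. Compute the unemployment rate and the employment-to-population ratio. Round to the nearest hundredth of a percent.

Unemployment rate ≈ 3.56%; employment-population ratio ≈ 71.02%.

Labor force = employed + unemployed = 121,559 + 4,488 = 126,047.
Unemployment rate = 4,488 / 126,047 = 3.56%.
Employment-population ratio = 121,559 / 171,153 = 71.02%.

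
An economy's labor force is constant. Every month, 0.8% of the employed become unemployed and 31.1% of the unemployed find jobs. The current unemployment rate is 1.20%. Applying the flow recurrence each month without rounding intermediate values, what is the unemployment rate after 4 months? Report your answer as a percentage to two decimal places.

Unemployment rate after four months ≈ 2.23%.

With a fixed labor force, u_{t+1} = u_t + s·(1−u_t) − f·u_t = u_t·(1−s−f) + s.
Here 1−s−f = 0.681 and s = 0.008.
u_1 = 0.012000 × 0.681 + 0.008 = 0.016172.
u_2 = 0.016172 × 0.681 + 0.008 = 0.019013.
u_3 = 0.019013 × 0.681 + 0.008 = 0.020948.
u_4 = 0.020948 × 0.681 + 0.008 = 0.022266.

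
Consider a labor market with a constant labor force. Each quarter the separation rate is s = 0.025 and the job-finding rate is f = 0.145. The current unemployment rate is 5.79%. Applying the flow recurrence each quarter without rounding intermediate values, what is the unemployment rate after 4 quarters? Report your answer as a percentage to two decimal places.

With a fixed labor force, u_{t+1} = u_t + s·(1−u_t) − f·u_t = u_t·(1−s−f) + s.
Here 1−s−f = 0.830 and s = 0.025.
u_1 = 0.057900 × 0.830 + 0.025 = 0.073057.
u_2 = 0.073057 × 0.830 + 0.025 = 0.085637.
u_3 = 0.085637 × 0.830 + 0.025 = 0.096079.
u_4 = 0.096079 × 0.830 + 0.025 = 0.104746.

Unemployment rate after four quarters ≈ 10.47%.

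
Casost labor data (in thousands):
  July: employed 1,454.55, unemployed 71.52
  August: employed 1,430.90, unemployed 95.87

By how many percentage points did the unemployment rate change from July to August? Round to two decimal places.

July: labor force = 1,454.55 + 71.52 = 1,526.07; u = 71.52/1,526.07 = 4.69%.
August: labor force = 1,430.90 + 95.87 = 1,526.77; u = 95.87/1,526.77 = 6.28%.
Change = 6.28% − 4.69% = +1.59 pp.

The unemployment rate changed by +1.59 percentage points.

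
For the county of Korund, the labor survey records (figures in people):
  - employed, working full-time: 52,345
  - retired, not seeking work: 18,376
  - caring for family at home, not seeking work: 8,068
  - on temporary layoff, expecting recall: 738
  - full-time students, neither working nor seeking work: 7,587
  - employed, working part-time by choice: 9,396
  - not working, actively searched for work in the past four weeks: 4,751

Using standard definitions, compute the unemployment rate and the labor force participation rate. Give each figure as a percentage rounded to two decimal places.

Employed = 52,345 + 9,396 = 61,741.
Unemployed = 738 + 4,751 = 5,489 (jobless and actively searching, or on temporary layoff).
Labor force = 61,741 + 5,489 = 67,230.
Not in labor force = 18,376 + 8,068 + 7,587 = 34,031 (those not working and not actively searching are outside the labor force).
Civilian working-age population = 67,230 + 34,031 = 101,261.
Unemployment rate = 5,489 / 67,230 = 8.16%.
Labor force participation rate = 67,230 / 101,261 = 66.39%.

Unemployment rate ≈ 8.16%; labor force participation rate ≈ 66.39%.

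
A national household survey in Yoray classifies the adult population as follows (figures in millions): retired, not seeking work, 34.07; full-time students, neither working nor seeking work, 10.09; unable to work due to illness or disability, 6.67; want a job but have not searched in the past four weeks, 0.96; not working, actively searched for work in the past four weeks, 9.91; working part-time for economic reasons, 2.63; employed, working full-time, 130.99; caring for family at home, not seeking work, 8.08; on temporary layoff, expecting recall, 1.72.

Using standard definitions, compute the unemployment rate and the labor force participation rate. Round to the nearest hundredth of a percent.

Employed = 2.63 + 130.99 = 133.62 million (anyone who worked, including part-time for economic reasons, counts as employed).
Unemployed = 9.91 + 1.72 = 11.63 million (jobless and actively searching, or on temporary layoff).
Labor force = 133.62 + 11.63 = 145.25 million.
Not in labor force = 34.07 + 10.09 + 6.67 + 0.96 + 8.08 = 59.87 million (those not working and not actively searching are outside the labor force — including those who want a job but have given up searching).
Civilian working-age population = 145.25 + 59.87 = 205.12 million.
Unemployment rate = 11.63 / 145.25 = 8.01%.
Labor force participation rate = 145.25 / 205.12 = 70.81%.

Unemployment rate ≈ 8.01%; labor force participation rate ≈ 70.81%.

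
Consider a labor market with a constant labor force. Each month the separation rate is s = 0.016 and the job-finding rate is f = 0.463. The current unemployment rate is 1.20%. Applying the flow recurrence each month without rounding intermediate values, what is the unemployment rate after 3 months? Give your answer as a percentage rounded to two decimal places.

With a fixed labor force, u_{t+1} = u_t + s·(1−u_t) − f·u_t = u_t·(1−s−f) + s.
Here 1−s−f = 0.521 and s = 0.016.
u_1 = 0.012000 × 0.521 + 0.016 = 0.022252.
u_2 = 0.022252 × 0.521 + 0.016 = 0.027593.
u_3 = 0.027593 × 0.521 + 0.016 = 0.030376.

Unemployment rate after three months ≈ 3.04%.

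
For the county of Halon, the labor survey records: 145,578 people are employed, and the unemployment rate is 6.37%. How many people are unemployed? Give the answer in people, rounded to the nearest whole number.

About 9,904 are unemployed.

Let U be the number unemployed. The labor force is E + U, and U/(E+U) = 0.0637.
So U = 0.0637 × 145,578 / (1 − 0.0637) = 9273.32 / 0.9363 ≈ 9,904.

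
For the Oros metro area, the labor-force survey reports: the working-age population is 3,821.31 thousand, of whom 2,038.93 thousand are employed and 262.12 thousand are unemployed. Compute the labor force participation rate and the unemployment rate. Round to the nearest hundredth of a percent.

Labor force = employed + unemployed = 2,038.93 + 262.12 = 2,301.05 thousand.
Unemployment rate = 262.12 / 2,301.05 = 11.39%.
Labor force participation rate = 2,301.05 / 3,821.31 = 60.22%.

Labor force participation rate ≈ 60.22%; unemployment rate ≈ 11.39%.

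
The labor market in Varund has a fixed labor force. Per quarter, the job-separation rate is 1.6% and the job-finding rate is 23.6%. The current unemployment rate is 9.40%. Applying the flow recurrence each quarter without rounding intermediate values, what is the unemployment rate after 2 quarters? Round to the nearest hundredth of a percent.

Unemployment rate after two quarters ≈ 8.06%.

With a fixed labor force, u_{t+1} = u_t + s·(1−u_t) − f·u_t = u_t·(1−s−f) + s.
Here 1−s−f = 0.748 and s = 0.016.
u_1 = 0.094000 × 0.748 + 0.016 = 0.086312.
u_2 = 0.086312 × 0.748 + 0.016 = 0.080561.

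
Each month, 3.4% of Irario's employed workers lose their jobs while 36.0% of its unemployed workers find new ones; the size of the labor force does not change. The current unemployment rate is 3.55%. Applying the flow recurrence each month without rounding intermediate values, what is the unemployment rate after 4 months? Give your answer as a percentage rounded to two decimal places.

Unemployment rate after four months ≈ 7.94%.

With a fixed labor force, u_{t+1} = u_t + s·(1−u_t) − f·u_t = u_t·(1−s−f) + s.
Here 1−s−f = 0.606 and s = 0.034.
u_1 = 0.035500 × 0.606 + 0.034 = 0.055513.
u_2 = 0.055513 × 0.606 + 0.034 = 0.067641.
u_3 = 0.067641 × 0.606 + 0.034 = 0.074990.
u_4 = 0.074990 × 0.606 + 0.034 = 0.079444.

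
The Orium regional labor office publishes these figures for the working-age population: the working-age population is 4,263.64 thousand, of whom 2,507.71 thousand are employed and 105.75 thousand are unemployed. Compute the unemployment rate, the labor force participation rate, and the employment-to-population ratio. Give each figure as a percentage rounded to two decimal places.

Labor force = employed + unemployed = 2,507.71 + 105.75 = 2,613.46 thousand.
Unemployment rate = 105.75 / 2,613.46 = 4.05%.
Labor force participation rate = 2,613.46 / 4,263.64 = 61.30%.
Employment-population ratio = 2,507.71 / 4,263.64 = 58.82%.

Unemployment rate ≈ 4.05%; labor force participation rate ≈ 61.30%; employment-population ratio ≈ 58.82%.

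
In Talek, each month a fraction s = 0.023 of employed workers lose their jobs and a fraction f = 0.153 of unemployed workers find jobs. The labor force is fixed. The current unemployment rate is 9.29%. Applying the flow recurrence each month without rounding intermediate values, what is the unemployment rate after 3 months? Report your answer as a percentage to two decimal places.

With a fixed labor force, u_{t+1} = u_t + s·(1−u_t) − f·u_t = u_t·(1−s−f) + s.
Here 1−s−f = 0.824 and s = 0.023.
u_1 = 0.092900 × 0.824 + 0.023 = 0.099550.
u_2 = 0.099550 × 0.824 + 0.023 = 0.105029.
u_3 = 0.105029 × 0.824 + 0.023 = 0.109544.

Unemployment rate after three months ≈ 10.95%.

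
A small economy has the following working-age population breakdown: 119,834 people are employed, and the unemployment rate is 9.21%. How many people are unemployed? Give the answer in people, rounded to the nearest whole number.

Let U be the number unemployed. The labor force is E + U, and U/(E+U) = 0.0921.
So U = 0.0921 × 119,834 / (1 − 0.0921) = 11036.71 / 0.9079 ≈ 12,156.

About 12,156 are unemployed.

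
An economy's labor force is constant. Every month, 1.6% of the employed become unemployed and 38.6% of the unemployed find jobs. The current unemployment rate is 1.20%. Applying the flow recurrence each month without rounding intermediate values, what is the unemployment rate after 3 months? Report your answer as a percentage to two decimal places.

With a fixed labor force, u_{t+1} = u_t + s·(1−u_t) − f·u_t = u_t·(1−s−f) + s.
Here 1−s−f = 0.598 and s = 0.016.
u_1 = 0.012000 × 0.598 + 0.016 = 0.023176.
u_2 = 0.023176 × 0.598 + 0.016 = 0.029859.
u_3 = 0.029859 × 0.598 + 0.016 = 0.033856.

Unemployment rate after three months ≈ 3.39%.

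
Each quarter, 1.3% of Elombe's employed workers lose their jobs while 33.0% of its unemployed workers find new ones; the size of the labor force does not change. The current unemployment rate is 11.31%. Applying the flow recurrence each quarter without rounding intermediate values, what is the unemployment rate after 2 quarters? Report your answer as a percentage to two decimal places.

Unemployment rate after two quarters ≈ 7.04%.

With a fixed labor force, u_{t+1} = u_t + s·(1−u_t) − f·u_t = u_t·(1−s−f) + s.
Here 1−s−f = 0.657 and s = 0.013.
u_1 = 0.113100 × 0.657 + 0.013 = 0.087307.
u_2 = 0.087307 × 0.657 + 0.013 = 0.070361.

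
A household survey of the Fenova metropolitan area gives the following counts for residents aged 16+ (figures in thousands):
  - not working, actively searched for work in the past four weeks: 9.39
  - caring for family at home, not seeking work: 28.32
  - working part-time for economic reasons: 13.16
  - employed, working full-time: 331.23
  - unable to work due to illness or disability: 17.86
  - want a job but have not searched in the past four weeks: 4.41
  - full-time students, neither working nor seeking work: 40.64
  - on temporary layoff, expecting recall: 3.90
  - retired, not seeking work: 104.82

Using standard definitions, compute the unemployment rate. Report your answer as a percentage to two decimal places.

Unemployment rate ≈ 3.72%.

Employed = 13.16 + 331.23 = 344.39 thousand (anyone who worked, including part-time for economic reasons, counts as employed).
Unemployed = 9.39 + 3.90 = 13.29 thousand (jobless and actively searching, or on temporary layoff).
Labor force = 344.39 + 13.29 = 357.68 thousand.
Unemployment rate = 13.29 / 357.68 = 3.72%.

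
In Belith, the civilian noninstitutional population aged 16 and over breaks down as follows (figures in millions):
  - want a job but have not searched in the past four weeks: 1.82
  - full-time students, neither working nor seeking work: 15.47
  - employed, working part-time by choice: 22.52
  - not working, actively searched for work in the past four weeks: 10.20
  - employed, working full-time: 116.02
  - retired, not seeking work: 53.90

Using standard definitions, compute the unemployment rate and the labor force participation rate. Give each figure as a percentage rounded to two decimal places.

Employed = 22.52 + 116.02 = 138.54 million.
Unemployed = 10.20 million.
Labor force = 138.54 + 10.20 = 148.74 million.
Not in labor force = 1.82 + 15.47 + 53.90 = 71.19 million (those not working and not actively searching are outside the labor force — including those who want a job but have given up searching).
Civilian working-age population = 148.74 + 71.19 = 219.93 million.
Unemployment rate = 10.20 / 148.74 = 6.86%.
Labor force participation rate = 148.74 / 219.93 = 67.63%.

Unemployment rate ≈ 6.86%; labor force participation rate ≈ 67.63%.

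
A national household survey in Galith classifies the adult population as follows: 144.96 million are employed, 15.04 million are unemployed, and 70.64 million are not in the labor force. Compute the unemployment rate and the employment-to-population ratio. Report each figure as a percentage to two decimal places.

Unemployment rate ≈ 9.40%; employment-population ratio ≈ 62.85%.

Labor force = employed + unemployed = 144.96 + 15.04 = 160.00 million.
Working-age population = 160.00 + 70.64 = 230.64 million.
Unemployment rate = 15.04 / 160.00 = 9.40%.
Employment-population ratio = 144.96 / 230.64 = 62.85%.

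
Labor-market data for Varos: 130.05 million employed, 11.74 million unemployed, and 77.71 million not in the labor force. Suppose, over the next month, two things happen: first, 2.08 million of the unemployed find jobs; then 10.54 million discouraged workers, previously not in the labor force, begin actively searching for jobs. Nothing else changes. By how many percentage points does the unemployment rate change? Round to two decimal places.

Initially, labor force = 130.05 + 11.74 = 141.79 million, so u = 11.74/141.79 = 8.28%.
After the first change, unemployed falls and employed rises by 2.08; labor force unchanged → E = 132.13, U = 9.66, labor force = 141.79 million.
After the second change, unemployed and labor force both rise by 10.54 → E = 132.13, U = 20.20, labor force = 152.33 million.
New unemployment rate = 20.20 / 152.33 = 13.26%.
Change = 13.26% − 8.28% = +4.98 percentage points.

The unemployment rate changes by +4.98 percentage points.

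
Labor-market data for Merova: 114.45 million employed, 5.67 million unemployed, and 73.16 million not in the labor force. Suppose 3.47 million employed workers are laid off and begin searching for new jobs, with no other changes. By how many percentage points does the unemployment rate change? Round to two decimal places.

The unemployment rate changes by +2.89 percentage points.

Initially, labor force = 114.45 + 5.67 = 120.12 million, so u = 5.67/120.12 = 4.72%.
After the change, employed falls and unemployed rises by 3.47; labor force unchanged → E = 110.98, U = 9.14, labor force = 120.12 million.
New unemployment rate = 9.14 / 120.12 = 7.61%.
Change = 7.61% − 4.72% = +2.89 percentage points.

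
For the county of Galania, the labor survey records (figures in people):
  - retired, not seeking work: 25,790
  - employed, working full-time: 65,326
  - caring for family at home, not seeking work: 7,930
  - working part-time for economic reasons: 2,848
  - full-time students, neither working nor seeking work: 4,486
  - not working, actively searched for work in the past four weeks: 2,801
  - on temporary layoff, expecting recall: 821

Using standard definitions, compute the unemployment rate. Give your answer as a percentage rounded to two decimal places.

Unemployment rate ≈ 5.04%.

Employed = 65,326 + 2,848 = 68,174 (anyone who worked, including part-time for economic reasons, counts as employed).
Unemployed = 2,801 + 821 = 3,622 (jobless and actively searching, or on temporary layoff).
Labor force = 68,174 + 3,622 = 71,796.
Unemployment rate = 3,622 / 71,796 = 5.04%.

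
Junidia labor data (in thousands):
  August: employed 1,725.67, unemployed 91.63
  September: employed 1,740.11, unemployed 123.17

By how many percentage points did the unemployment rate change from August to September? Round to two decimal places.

August: labor force = 1,725.67 + 91.63 = 1,817.30; u = 91.63/1,817.30 = 5.04%.
September: labor force = 1,740.11 + 123.17 = 1,863.28; u = 123.17/1,863.28 = 6.61%.
Change = 6.61% − 5.04% = +1.57 pp.

The unemployment rate changed by +1.57 percentage points.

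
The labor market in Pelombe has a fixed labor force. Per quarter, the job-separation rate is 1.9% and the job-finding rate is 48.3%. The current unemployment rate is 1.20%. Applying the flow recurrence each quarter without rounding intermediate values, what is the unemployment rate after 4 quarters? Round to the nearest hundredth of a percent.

With a fixed labor force, u_{t+1} = u_t + s·(1−u_t) − f·u_t = u_t·(1−s−f) + s.
Here 1−s−f = 0.498 and s = 0.019.
u_1 = 0.012000 × 0.498 + 0.019 = 0.024976.
u_2 = 0.024976 × 0.498 + 0.019 = 0.031438.
u_3 = 0.031438 × 0.498 + 0.019 = 0.034656.
u_4 = 0.034656 × 0.498 + 0.019 = 0.036259.

Unemployment rate after four quarters ≈ 3.63%.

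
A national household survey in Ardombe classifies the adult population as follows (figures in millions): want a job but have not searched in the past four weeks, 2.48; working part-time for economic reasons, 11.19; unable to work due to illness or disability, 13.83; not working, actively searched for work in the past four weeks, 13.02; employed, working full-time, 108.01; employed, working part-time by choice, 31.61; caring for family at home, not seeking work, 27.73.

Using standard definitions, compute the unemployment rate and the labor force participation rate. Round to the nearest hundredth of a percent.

Employed = 11.19 + 108.01 + 31.61 = 150.81 million (anyone who worked, including part-time for economic reasons, counts as employed).
Unemployed = 13.02 million.
Labor force = 150.81 + 13.02 = 163.83 million.
Not in labor force = 2.48 + 13.83 + 27.73 = 44.04 million (those not working and not actively searching are outside the labor force — including those who want a job but have given up searching).
Civilian working-age population = 163.83 + 44.04 = 207.87 million.
Unemployment rate = 13.02 / 163.83 = 7.95%.
Labor force participation rate = 163.83 / 207.87 = 78.81%.

Unemployment rate ≈ 7.95%; labor force participation rate ≈ 78.81%.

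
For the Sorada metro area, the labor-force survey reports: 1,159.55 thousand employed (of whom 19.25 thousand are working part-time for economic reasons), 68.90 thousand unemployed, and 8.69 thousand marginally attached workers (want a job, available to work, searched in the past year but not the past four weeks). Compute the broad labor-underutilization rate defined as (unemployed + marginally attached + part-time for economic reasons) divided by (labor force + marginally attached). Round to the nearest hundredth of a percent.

Broad underutilization rate ≈ 7.83%.

Labor force = 1,159.55 + 68.90 = 1,228.45 thousand.
Numerator = 68.90 + 8.69 + 19.25 = 96.84 thousand.
Denominator = 1,228.45 + 8.69 = 1,237.14 thousand.
Broad rate = 96.84 / 1,237.14 = 7.83%.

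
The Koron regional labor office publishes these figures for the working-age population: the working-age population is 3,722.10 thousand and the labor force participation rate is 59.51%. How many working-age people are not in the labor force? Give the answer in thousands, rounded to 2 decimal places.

Share not in the labor force = 1 − 0.5951 = 0.4049.
Not in labor force = 0.4049 × 3,722.10 ≈ 1,507.08 thousand.

About 1,507.08 thousand are not in the labor force.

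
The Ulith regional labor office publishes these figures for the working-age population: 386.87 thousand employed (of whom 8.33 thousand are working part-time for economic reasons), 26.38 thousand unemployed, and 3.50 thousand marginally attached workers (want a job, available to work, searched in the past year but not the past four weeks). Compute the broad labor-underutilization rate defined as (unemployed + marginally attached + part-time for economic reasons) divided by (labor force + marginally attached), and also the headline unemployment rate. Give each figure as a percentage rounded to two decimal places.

Broad underutilization rate ≈ 9.17%; headline unemployment rate ≈ 6.38%.

Labor force = 386.87 + 26.38 = 413.25 thousand.
Numerator = 26.38 + 3.50 + 8.33 = 38.21 thousand.
Denominator = 413.25 + 3.50 = 416.75 thousand.
Broad rate = 38.21 / 416.75 = 9.17%.
Headline unemployment rate = 26.38 / 413.25 = 6.38%.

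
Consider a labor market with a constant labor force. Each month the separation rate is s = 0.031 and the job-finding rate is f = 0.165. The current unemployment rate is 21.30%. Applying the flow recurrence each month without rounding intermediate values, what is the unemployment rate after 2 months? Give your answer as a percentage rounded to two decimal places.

With a fixed labor force, u_{t+1} = u_t + s·(1−u_t) − f·u_t = u_t·(1−s−f) + s.
Here 1−s−f = 0.804 and s = 0.031.
u_1 = 0.213000 × 0.804 + 0.031 = 0.202252.
u_2 = 0.202252 × 0.804 + 0.031 = 0.193611.

Unemployment rate after two months ≈ 19.36%.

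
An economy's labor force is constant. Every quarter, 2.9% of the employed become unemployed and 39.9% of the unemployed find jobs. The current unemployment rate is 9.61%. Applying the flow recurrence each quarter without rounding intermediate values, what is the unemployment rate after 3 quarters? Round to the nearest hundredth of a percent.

Unemployment rate after three quarters ≈ 7.31%.

With a fixed labor force, u_{t+1} = u_t + s·(1−u_t) − f·u_t = u_t·(1−s−f) + s.
Here 1−s−f = 0.572 and s = 0.029.
u_1 = 0.096100 × 0.572 + 0.029 = 0.083969.
u_2 = 0.083969 × 0.572 + 0.029 = 0.077030.
u_3 = 0.077030 × 0.572 + 0.029 = 0.073061.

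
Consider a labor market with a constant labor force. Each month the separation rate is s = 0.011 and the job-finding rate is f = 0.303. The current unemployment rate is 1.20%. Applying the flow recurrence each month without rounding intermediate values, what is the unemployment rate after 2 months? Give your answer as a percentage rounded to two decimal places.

Unemployment rate after two months ≈ 2.42%.

With a fixed labor force, u_{t+1} = u_t + s·(1−u_t) − f·u_t = u_t·(1−s−f) + s.
Here 1−s−f = 0.686 and s = 0.011.
u_1 = 0.012000 × 0.686 + 0.011 = 0.019232.
u_2 = 0.019232 × 0.686 + 0.011 = 0.024193.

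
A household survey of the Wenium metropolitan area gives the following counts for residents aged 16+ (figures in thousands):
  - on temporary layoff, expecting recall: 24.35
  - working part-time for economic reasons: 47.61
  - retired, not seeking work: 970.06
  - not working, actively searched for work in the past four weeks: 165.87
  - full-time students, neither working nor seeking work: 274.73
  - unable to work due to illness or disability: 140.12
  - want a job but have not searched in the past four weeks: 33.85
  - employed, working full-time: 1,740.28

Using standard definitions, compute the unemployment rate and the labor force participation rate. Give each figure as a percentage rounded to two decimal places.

Unemployment rate ≈ 9.62%; labor force participation rate ≈ 58.23%.

Employed = 47.61 + 1,740.28 = 1,787.89 thousand (anyone who worked, including part-time for economic reasons, counts as employed).
Unemployed = 24.35 + 165.87 = 190.22 thousand (jobless and actively searching, or on temporary layoff).
Labor force = 1,787.89 + 190.22 = 1,978.11 thousand.
Not in labor force = 970.06 + 274.73 + 140.12 + 33.85 = 1,418.76 thousand (those not working and not actively searching are outside the labor force — including those who want a job but have given up searching).
Civilian working-age population = 1,978.11 + 1,418.76 = 3,396.87 thousand.
Unemployment rate = 190.22 / 1,978.11 = 9.62%.
Labor force participation rate = 1,978.11 / 3,396.87 = 58.23%.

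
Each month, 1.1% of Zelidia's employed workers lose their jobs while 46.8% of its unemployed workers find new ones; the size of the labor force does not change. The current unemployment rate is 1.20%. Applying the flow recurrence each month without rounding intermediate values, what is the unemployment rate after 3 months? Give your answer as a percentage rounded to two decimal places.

Unemployment rate after three months ≈ 2.14%.

With a fixed labor force, u_{t+1} = u_t + s·(1−u_t) − f·u_t = u_t·(1−s−f) + s.
Here 1−s−f = 0.521 and s = 0.011.
u_1 = 0.012000 × 0.521 + 0.011 = 0.017252.
u_2 = 0.017252 × 0.521 + 0.011 = 0.019988.
u_3 = 0.019988 × 0.521 + 0.011 = 0.021414.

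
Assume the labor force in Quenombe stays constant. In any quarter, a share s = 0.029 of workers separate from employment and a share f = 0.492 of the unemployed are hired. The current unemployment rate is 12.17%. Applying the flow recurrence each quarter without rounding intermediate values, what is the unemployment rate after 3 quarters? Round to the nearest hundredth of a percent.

Unemployment rate after three quarters ≈ 6.29%.

With a fixed labor force, u_{t+1} = u_t + s·(1−u_t) − f·u_t = u_t·(1−s−f) + s.
Here 1−s−f = 0.479 and s = 0.029.
u_1 = 0.121700 × 0.479 + 0.029 = 0.087294.
u_2 = 0.087294 × 0.479 + 0.029 = 0.070814.
u_3 = 0.070814 × 0.479 + 0.029 = 0.062920.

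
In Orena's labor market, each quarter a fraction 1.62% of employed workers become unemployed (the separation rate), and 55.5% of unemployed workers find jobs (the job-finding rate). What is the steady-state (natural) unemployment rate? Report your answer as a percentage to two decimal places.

Steady-state unemployment rate ≈ 2.84%.

At steady state the flows balance: s·E = f·U, so U/(E+U) = s/(s+f).
u* = 1.62 / (1.62 + 55.5) = 1.62 / 57.12 = 2.84%.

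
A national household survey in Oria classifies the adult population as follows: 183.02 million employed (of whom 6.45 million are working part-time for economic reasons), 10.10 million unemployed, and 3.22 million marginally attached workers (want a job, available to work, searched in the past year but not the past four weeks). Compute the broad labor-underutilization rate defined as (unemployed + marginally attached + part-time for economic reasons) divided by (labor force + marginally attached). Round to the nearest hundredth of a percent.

Broad underutilization rate ≈ 10.07%.

Labor force = 183.02 + 10.10 = 193.12 million.
Numerator = 10.10 + 3.22 + 6.45 = 19.77 million.
Denominator = 193.12 + 3.22 = 196.34 million.
Broad rate = 19.77 / 196.34 = 10.07%.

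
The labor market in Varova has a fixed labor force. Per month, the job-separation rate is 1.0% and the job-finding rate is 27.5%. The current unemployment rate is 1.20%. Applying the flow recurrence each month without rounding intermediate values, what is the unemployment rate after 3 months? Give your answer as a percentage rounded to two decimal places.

Unemployment rate after three months ≈ 2.66%.

With a fixed labor force, u_{t+1} = u_t + s·(1−u_t) − f·u_t = u_t·(1−s−f) + s.
Here 1−s−f = 0.715 and s = 0.010.
u_1 = 0.012000 × 0.715 + 0.010 = 0.018580.
u_2 = 0.018580 × 0.715 + 0.010 = 0.023285.
u_3 = 0.023285 × 0.715 + 0.010 = 0.026649.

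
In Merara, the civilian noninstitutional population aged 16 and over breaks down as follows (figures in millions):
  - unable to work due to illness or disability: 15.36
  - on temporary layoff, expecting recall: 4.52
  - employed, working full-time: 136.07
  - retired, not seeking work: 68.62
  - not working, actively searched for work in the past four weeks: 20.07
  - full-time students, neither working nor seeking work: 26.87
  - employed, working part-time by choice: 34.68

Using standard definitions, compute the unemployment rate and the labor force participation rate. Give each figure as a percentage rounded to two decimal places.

Unemployment rate ≈ 12.59%; labor force participation rate ≈ 63.80%.

Employed = 136.07 + 34.68 = 170.75 million.
Unemployed = 4.52 + 20.07 = 24.59 million (jobless and actively searching, or on temporary layoff).
Labor force = 170.75 + 24.59 = 195.34 million.
Not in labor force = 15.36 + 68.62 + 26.87 = 110.85 million (those not working and not actively searching are outside the labor force).
Civilian working-age population = 195.34 + 110.85 = 306.19 million.
Unemployment rate = 24.59 / 195.34 = 12.59%.
Labor force participation rate = 195.34 / 306.19 = 63.80%.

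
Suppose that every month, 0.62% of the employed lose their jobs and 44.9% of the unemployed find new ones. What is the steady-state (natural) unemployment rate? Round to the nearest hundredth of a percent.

Steady-state unemployment rate ≈ 1.36%.

At steady state the flows balance: s·E = f·U, so U/(E+U) = s/(s+f).
u* = 0.62 / (0.62 + 44.9) = 0.62 / 45.52 = 1.36%.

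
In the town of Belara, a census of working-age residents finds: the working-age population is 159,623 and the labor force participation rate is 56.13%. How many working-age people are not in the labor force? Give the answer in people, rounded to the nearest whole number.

Share not in the labor force = 1 − 0.5613 = 0.4387.
Not in labor force = 0.4387 × 159,623 ≈ 70,027.

About 70,027 are not in the labor force.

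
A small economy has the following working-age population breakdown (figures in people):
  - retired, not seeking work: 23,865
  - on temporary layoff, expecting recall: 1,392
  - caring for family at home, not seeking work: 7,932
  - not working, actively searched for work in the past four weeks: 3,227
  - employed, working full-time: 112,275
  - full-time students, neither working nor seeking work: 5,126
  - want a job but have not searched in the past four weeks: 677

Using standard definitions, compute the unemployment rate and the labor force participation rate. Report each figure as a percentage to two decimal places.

Employed = 112,275.
Unemployed = 1,392 + 3,227 = 4,619 (jobless and actively searching, or on temporary layoff).
Labor force = 112,275 + 4,619 = 116,894.
Not in labor force = 23,865 + 7,932 + 5,126 + 677 = 37,600 (those not working and not actively searching are outside the labor force — including those who want a job but have given up searching).
Civilian working-age population = 116,894 + 37,600 = 154,494.
Unemployment rate = 4,619 / 116,894 = 3.95%.
Labor force participation rate = 116,894 / 154,494 = 75.66%.

Unemployment rate ≈ 3.95%; labor force participation rate ≈ 75.66%.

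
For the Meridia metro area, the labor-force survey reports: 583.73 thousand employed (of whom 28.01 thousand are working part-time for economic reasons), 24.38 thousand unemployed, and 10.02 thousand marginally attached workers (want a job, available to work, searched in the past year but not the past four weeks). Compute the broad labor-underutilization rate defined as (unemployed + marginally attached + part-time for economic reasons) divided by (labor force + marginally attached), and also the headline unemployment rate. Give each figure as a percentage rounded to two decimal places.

Broad underutilization rate ≈ 10.10%; headline unemployment rate ≈ 4.01%.

Labor force = 583.73 + 24.38 = 608.11 thousand.
Numerator = 24.38 + 10.02 + 28.01 = 62.41 thousand.
Denominator = 608.11 + 10.02 = 618.13 thousand.
Broad rate = 62.41 / 618.13 = 10.10%.
Headline unemployment rate = 24.38 / 608.11 = 4.01%.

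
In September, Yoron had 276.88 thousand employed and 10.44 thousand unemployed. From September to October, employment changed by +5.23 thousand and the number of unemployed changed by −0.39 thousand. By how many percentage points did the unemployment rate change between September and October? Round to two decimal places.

September: labor force = 276.88 + 10.44 = 287.32; u = 10.44/287.32 = 3.63%.
October: labor force = 282.11 + 10.05 = 292.16; u = 10.05/292.16 = 3.44%.
Change = 3.44% − 3.63% = −0.19 pp.

The unemployment rate changed by −0.19 percentage points.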